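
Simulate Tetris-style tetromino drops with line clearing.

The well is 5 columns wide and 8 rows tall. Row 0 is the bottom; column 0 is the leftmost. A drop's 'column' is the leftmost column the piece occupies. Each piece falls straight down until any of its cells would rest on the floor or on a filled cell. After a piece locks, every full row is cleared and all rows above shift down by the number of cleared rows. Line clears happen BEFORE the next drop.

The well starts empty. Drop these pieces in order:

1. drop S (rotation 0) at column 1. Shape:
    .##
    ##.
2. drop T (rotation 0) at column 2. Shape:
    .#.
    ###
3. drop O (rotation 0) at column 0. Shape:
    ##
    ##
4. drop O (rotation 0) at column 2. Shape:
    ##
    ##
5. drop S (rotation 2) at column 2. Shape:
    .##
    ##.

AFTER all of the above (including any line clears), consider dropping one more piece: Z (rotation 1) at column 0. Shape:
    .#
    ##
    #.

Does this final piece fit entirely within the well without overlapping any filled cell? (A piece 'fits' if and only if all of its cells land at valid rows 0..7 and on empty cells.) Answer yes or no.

Answer: yes

Derivation:
Drop 1: S rot0 at col 1 lands with bottom-row=0; cleared 0 line(s) (total 0); column heights now [0 1 2 2 0], max=2
Drop 2: T rot0 at col 2 lands with bottom-row=2; cleared 0 line(s) (total 0); column heights now [0 1 3 4 3], max=4
Drop 3: O rot0 at col 0 lands with bottom-row=1; cleared 1 line(s) (total 1); column heights now [2 2 2 3 0], max=3
Drop 4: O rot0 at col 2 lands with bottom-row=3; cleared 0 line(s) (total 1); column heights now [2 2 5 5 0], max=5
Drop 5: S rot2 at col 2 lands with bottom-row=5; cleared 0 line(s) (total 1); column heights now [2 2 6 7 7], max=7
Test piece Z rot1 at col 0 (width 2): heights before test = [2 2 6 7 7]; fits = True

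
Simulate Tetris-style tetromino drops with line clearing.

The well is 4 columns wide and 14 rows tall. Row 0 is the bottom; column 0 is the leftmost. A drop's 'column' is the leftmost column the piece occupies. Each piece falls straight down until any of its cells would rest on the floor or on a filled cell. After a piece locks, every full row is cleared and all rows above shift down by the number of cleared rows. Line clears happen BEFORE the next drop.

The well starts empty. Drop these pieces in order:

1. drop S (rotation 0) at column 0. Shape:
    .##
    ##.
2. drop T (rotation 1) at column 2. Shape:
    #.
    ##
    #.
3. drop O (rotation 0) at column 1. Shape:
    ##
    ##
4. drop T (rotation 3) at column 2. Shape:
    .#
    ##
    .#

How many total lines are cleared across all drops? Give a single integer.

Drop 1: S rot0 at col 0 lands with bottom-row=0; cleared 0 line(s) (total 0); column heights now [1 2 2 0], max=2
Drop 2: T rot1 at col 2 lands with bottom-row=2; cleared 0 line(s) (total 0); column heights now [1 2 5 4], max=5
Drop 3: O rot0 at col 1 lands with bottom-row=5; cleared 0 line(s) (total 0); column heights now [1 7 7 4], max=7
Drop 4: T rot3 at col 2 lands with bottom-row=6; cleared 0 line(s) (total 0); column heights now [1 7 8 9], max=9

Answer: 0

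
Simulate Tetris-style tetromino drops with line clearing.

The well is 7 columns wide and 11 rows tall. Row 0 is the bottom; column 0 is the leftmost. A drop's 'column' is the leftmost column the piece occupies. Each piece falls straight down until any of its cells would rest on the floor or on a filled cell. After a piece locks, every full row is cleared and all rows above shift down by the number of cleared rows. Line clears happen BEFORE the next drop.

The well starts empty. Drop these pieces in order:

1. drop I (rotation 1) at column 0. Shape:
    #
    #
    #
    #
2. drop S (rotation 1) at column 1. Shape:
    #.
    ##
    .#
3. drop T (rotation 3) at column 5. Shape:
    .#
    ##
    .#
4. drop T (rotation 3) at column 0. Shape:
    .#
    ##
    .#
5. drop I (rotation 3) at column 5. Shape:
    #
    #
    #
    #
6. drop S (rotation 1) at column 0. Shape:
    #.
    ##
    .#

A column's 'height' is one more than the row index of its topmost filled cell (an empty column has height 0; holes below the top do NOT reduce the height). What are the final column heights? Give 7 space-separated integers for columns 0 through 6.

Answer: 9 8 2 0 0 6 3

Derivation:
Drop 1: I rot1 at col 0 lands with bottom-row=0; cleared 0 line(s) (total 0); column heights now [4 0 0 0 0 0 0], max=4
Drop 2: S rot1 at col 1 lands with bottom-row=0; cleared 0 line(s) (total 0); column heights now [4 3 2 0 0 0 0], max=4
Drop 3: T rot3 at col 5 lands with bottom-row=0; cleared 0 line(s) (total 0); column heights now [4 3 2 0 0 2 3], max=4
Drop 4: T rot3 at col 0 lands with bottom-row=3; cleared 0 line(s) (total 0); column heights now [5 6 2 0 0 2 3], max=6
Drop 5: I rot3 at col 5 lands with bottom-row=2; cleared 0 line(s) (total 0); column heights now [5 6 2 0 0 6 3], max=6
Drop 6: S rot1 at col 0 lands with bottom-row=6; cleared 0 line(s) (total 0); column heights now [9 8 2 0 0 6 3], max=9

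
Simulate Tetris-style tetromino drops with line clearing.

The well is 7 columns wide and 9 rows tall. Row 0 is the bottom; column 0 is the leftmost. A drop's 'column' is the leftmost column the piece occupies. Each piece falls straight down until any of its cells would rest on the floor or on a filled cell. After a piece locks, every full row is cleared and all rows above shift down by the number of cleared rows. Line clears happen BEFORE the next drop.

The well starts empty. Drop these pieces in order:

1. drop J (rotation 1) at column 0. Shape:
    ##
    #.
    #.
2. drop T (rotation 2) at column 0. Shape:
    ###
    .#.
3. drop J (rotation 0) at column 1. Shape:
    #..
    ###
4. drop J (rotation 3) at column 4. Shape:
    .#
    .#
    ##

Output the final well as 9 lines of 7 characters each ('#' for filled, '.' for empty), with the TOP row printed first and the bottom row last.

Answer: .......
.......
.#.....
.###...
###....
.#.....
##...#.
#....#.
#...##.

Derivation:
Drop 1: J rot1 at col 0 lands with bottom-row=0; cleared 0 line(s) (total 0); column heights now [3 3 0 0 0 0 0], max=3
Drop 2: T rot2 at col 0 lands with bottom-row=3; cleared 0 line(s) (total 0); column heights now [5 5 5 0 0 0 0], max=5
Drop 3: J rot0 at col 1 lands with bottom-row=5; cleared 0 line(s) (total 0); column heights now [5 7 6 6 0 0 0], max=7
Drop 4: J rot3 at col 4 lands with bottom-row=0; cleared 0 line(s) (total 0); column heights now [5 7 6 6 1 3 0], max=7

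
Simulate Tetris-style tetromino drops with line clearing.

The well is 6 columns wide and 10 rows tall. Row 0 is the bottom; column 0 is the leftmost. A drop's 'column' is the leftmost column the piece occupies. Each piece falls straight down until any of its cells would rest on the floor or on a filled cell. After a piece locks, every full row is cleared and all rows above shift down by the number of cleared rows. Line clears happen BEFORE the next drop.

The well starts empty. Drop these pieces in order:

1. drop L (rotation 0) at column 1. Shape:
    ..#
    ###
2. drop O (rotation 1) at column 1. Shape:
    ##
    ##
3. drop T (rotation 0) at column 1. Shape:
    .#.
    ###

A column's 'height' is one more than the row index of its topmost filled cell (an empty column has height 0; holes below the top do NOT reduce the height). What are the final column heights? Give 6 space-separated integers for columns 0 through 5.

Answer: 0 4 5 4 0 0

Derivation:
Drop 1: L rot0 at col 1 lands with bottom-row=0; cleared 0 line(s) (total 0); column heights now [0 1 1 2 0 0], max=2
Drop 2: O rot1 at col 1 lands with bottom-row=1; cleared 0 line(s) (total 0); column heights now [0 3 3 2 0 0], max=3
Drop 3: T rot0 at col 1 lands with bottom-row=3; cleared 0 line(s) (total 0); column heights now [0 4 5 4 0 0], max=5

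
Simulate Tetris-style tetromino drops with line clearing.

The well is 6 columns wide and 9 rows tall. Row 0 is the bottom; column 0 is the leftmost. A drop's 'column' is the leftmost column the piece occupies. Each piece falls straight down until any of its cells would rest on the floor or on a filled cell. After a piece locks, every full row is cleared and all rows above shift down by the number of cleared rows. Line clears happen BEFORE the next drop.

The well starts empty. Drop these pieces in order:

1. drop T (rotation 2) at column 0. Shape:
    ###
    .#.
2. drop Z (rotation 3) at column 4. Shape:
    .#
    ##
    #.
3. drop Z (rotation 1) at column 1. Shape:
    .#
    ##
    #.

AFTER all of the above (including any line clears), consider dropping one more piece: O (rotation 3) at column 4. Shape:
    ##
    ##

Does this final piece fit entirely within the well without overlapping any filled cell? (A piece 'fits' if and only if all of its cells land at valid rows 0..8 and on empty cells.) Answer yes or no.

Answer: yes

Derivation:
Drop 1: T rot2 at col 0 lands with bottom-row=0; cleared 0 line(s) (total 0); column heights now [2 2 2 0 0 0], max=2
Drop 2: Z rot3 at col 4 lands with bottom-row=0; cleared 0 line(s) (total 0); column heights now [2 2 2 0 2 3], max=3
Drop 3: Z rot1 at col 1 lands with bottom-row=2; cleared 0 line(s) (total 0); column heights now [2 4 5 0 2 3], max=5
Test piece O rot3 at col 4 (width 2): heights before test = [2 4 5 0 2 3]; fits = True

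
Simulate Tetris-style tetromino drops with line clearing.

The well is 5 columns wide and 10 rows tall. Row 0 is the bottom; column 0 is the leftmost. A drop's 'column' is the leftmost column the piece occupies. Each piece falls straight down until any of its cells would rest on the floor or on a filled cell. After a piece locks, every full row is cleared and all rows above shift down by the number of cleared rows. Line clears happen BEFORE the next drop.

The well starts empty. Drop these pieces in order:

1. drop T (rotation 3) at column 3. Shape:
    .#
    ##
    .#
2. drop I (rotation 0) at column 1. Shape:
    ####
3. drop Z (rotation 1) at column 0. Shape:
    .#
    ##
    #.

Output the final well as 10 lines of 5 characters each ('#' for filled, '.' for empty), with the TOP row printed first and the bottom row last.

Drop 1: T rot3 at col 3 lands with bottom-row=0; cleared 0 line(s) (total 0); column heights now [0 0 0 2 3], max=3
Drop 2: I rot0 at col 1 lands with bottom-row=3; cleared 0 line(s) (total 0); column heights now [0 4 4 4 4], max=4
Drop 3: Z rot1 at col 0 lands with bottom-row=3; cleared 1 line(s) (total 1); column heights now [4 5 0 2 3], max=5

Answer: .....
.....
.....
.....
.....
.#...
##...
....#
...##
....#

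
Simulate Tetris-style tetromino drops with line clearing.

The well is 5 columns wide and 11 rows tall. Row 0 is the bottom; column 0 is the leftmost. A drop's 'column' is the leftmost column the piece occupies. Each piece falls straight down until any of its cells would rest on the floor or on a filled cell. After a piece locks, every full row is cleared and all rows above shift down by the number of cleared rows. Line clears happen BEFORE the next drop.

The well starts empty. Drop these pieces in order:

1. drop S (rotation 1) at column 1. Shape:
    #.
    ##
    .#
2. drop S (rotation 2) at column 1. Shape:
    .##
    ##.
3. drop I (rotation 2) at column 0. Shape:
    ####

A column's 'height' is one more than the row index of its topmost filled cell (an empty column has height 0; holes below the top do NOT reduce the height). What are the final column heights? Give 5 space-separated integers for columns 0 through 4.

Answer: 6 6 6 6 0

Derivation:
Drop 1: S rot1 at col 1 lands with bottom-row=0; cleared 0 line(s) (total 0); column heights now [0 3 2 0 0], max=3
Drop 2: S rot2 at col 1 lands with bottom-row=3; cleared 0 line(s) (total 0); column heights now [0 4 5 5 0], max=5
Drop 3: I rot2 at col 0 lands with bottom-row=5; cleared 0 line(s) (total 0); column heights now [6 6 6 6 0], max=6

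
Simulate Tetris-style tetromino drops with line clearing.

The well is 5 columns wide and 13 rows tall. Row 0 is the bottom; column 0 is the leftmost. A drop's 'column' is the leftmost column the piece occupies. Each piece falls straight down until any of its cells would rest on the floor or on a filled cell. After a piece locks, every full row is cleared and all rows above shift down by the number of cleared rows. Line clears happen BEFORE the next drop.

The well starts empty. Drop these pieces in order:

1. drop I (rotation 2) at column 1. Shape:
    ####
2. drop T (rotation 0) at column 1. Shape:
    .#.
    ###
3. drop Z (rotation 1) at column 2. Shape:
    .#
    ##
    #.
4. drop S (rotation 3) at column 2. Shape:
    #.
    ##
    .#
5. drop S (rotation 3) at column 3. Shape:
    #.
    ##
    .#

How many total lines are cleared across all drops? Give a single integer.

Drop 1: I rot2 at col 1 lands with bottom-row=0; cleared 0 line(s) (total 0); column heights now [0 1 1 1 1], max=1
Drop 2: T rot0 at col 1 lands with bottom-row=1; cleared 0 line(s) (total 0); column heights now [0 2 3 2 1], max=3
Drop 3: Z rot1 at col 2 lands with bottom-row=3; cleared 0 line(s) (total 0); column heights now [0 2 5 6 1], max=6
Drop 4: S rot3 at col 2 lands with bottom-row=6; cleared 0 line(s) (total 0); column heights now [0 2 9 8 1], max=9
Drop 5: S rot3 at col 3 lands with bottom-row=7; cleared 0 line(s) (total 0); column heights now [0 2 9 10 9], max=10

Answer: 0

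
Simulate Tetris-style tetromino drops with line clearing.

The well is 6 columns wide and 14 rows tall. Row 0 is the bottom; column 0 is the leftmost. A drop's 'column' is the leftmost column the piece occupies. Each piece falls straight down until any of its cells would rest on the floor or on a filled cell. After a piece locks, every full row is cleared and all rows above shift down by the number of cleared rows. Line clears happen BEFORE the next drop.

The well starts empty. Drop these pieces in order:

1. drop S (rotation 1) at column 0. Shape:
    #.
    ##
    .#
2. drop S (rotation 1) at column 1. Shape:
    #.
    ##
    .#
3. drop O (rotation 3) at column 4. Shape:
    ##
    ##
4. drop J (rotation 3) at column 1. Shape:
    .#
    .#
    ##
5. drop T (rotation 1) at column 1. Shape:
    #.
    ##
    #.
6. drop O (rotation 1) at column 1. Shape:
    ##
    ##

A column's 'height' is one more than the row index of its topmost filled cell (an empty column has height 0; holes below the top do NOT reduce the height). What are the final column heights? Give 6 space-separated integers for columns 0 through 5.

Answer: 3 11 11 0 2 2

Derivation:
Drop 1: S rot1 at col 0 lands with bottom-row=0; cleared 0 line(s) (total 0); column heights now [3 2 0 0 0 0], max=3
Drop 2: S rot1 at col 1 lands with bottom-row=1; cleared 0 line(s) (total 0); column heights now [3 4 3 0 0 0], max=4
Drop 3: O rot3 at col 4 lands with bottom-row=0; cleared 0 line(s) (total 0); column heights now [3 4 3 0 2 2], max=4
Drop 4: J rot3 at col 1 lands with bottom-row=4; cleared 0 line(s) (total 0); column heights now [3 5 7 0 2 2], max=7
Drop 5: T rot1 at col 1 lands with bottom-row=6; cleared 0 line(s) (total 0); column heights now [3 9 8 0 2 2], max=9
Drop 6: O rot1 at col 1 lands with bottom-row=9; cleared 0 line(s) (total 0); column heights now [3 11 11 0 2 2], max=11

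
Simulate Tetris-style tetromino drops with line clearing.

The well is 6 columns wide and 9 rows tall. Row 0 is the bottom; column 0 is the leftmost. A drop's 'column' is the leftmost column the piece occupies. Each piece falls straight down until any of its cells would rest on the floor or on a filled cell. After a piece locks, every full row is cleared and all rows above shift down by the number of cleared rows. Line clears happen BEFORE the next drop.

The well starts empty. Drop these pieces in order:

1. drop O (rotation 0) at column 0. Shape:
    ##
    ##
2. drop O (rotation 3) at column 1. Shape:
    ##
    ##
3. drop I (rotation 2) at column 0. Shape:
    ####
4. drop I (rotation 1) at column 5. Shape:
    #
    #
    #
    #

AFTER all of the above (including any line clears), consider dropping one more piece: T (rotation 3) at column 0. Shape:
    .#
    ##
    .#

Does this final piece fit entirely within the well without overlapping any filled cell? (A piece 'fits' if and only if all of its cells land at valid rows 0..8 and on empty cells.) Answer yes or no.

Drop 1: O rot0 at col 0 lands with bottom-row=0; cleared 0 line(s) (total 0); column heights now [2 2 0 0 0 0], max=2
Drop 2: O rot3 at col 1 lands with bottom-row=2; cleared 0 line(s) (total 0); column heights now [2 4 4 0 0 0], max=4
Drop 3: I rot2 at col 0 lands with bottom-row=4; cleared 0 line(s) (total 0); column heights now [5 5 5 5 0 0], max=5
Drop 4: I rot1 at col 5 lands with bottom-row=0; cleared 0 line(s) (total 0); column heights now [5 5 5 5 0 4], max=5
Test piece T rot3 at col 0 (width 2): heights before test = [5 5 5 5 0 4]; fits = True

Answer: yes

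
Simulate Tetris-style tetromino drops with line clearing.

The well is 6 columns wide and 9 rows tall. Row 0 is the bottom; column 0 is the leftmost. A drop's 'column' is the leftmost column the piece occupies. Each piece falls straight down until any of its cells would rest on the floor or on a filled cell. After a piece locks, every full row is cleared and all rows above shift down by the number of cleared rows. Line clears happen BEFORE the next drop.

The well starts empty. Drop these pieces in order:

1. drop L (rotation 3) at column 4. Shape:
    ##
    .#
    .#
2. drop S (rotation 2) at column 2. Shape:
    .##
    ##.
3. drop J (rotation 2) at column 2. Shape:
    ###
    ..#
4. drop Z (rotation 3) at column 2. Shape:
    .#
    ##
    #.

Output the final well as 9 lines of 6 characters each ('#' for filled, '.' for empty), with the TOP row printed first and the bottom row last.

Drop 1: L rot3 at col 4 lands with bottom-row=0; cleared 0 line(s) (total 0); column heights now [0 0 0 0 3 3], max=3
Drop 2: S rot2 at col 2 lands with bottom-row=2; cleared 0 line(s) (total 0); column heights now [0 0 3 4 4 3], max=4
Drop 3: J rot2 at col 2 lands with bottom-row=4; cleared 0 line(s) (total 0); column heights now [0 0 6 6 6 3], max=6
Drop 4: Z rot3 at col 2 lands with bottom-row=6; cleared 0 line(s) (total 0); column heights now [0 0 8 9 6 3], max=9

Answer: ...#..
..##..
..#...
..###.
....#.
...##.
..####
.....#
.....#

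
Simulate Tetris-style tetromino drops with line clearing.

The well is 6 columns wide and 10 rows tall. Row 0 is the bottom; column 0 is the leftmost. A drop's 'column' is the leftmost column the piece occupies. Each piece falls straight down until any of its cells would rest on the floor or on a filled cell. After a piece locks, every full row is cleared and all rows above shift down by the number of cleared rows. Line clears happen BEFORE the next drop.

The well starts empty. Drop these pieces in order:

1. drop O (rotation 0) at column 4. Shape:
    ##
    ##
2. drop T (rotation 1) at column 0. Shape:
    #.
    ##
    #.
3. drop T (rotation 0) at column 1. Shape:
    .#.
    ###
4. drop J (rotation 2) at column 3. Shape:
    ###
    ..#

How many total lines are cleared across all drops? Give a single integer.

Answer: 0

Derivation:
Drop 1: O rot0 at col 4 lands with bottom-row=0; cleared 0 line(s) (total 0); column heights now [0 0 0 0 2 2], max=2
Drop 2: T rot1 at col 0 lands with bottom-row=0; cleared 0 line(s) (total 0); column heights now [3 2 0 0 2 2], max=3
Drop 3: T rot0 at col 1 lands with bottom-row=2; cleared 0 line(s) (total 0); column heights now [3 3 4 3 2 2], max=4
Drop 4: J rot2 at col 3 lands with bottom-row=2; cleared 0 line(s) (total 0); column heights now [3 3 4 4 4 4], max=4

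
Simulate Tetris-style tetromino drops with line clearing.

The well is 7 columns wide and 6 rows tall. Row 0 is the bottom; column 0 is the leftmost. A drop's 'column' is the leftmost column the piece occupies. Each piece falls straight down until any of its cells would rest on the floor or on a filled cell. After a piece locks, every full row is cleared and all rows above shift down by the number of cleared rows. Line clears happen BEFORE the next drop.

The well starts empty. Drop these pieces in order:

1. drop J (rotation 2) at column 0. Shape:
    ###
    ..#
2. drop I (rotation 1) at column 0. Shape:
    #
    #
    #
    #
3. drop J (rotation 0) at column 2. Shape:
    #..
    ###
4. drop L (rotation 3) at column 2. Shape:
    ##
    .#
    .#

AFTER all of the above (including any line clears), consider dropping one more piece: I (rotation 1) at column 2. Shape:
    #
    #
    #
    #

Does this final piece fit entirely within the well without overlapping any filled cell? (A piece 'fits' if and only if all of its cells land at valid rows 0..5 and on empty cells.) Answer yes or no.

Answer: no

Derivation:
Drop 1: J rot2 at col 0 lands with bottom-row=0; cleared 0 line(s) (total 0); column heights now [2 2 2 0 0 0 0], max=2
Drop 2: I rot1 at col 0 lands with bottom-row=2; cleared 0 line(s) (total 0); column heights now [6 2 2 0 0 0 0], max=6
Drop 3: J rot0 at col 2 lands with bottom-row=2; cleared 0 line(s) (total 0); column heights now [6 2 4 3 3 0 0], max=6
Drop 4: L rot3 at col 2 lands with bottom-row=3; cleared 0 line(s) (total 0); column heights now [6 2 6 6 3 0 0], max=6
Test piece I rot1 at col 2 (width 1): heights before test = [6 2 6 6 3 0 0]; fits = False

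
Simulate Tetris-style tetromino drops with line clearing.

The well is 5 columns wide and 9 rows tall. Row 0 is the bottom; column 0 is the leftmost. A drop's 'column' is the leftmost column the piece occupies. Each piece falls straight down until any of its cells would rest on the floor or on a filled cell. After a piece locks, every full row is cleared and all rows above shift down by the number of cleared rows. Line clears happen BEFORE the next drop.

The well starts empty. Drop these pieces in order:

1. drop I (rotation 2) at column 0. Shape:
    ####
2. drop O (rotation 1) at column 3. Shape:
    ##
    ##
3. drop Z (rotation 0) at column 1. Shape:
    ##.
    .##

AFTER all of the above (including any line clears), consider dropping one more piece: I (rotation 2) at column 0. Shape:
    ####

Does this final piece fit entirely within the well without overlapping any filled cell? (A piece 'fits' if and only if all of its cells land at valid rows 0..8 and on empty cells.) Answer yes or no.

Answer: yes

Derivation:
Drop 1: I rot2 at col 0 lands with bottom-row=0; cleared 0 line(s) (total 0); column heights now [1 1 1 1 0], max=1
Drop 2: O rot1 at col 3 lands with bottom-row=1; cleared 0 line(s) (total 0); column heights now [1 1 1 3 3], max=3
Drop 3: Z rot0 at col 1 lands with bottom-row=3; cleared 0 line(s) (total 0); column heights now [1 5 5 4 3], max=5
Test piece I rot2 at col 0 (width 4): heights before test = [1 5 5 4 3]; fits = True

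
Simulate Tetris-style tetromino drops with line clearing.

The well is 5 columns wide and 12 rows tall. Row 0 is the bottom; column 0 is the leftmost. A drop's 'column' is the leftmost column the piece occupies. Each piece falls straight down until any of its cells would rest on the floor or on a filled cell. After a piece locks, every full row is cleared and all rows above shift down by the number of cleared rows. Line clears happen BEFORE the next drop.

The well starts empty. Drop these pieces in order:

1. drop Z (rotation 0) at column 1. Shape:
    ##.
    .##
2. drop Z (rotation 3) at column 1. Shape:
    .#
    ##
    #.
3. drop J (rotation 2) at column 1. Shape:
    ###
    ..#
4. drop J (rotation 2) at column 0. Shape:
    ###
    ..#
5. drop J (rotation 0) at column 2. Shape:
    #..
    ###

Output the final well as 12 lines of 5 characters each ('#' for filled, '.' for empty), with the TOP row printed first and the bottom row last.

Answer: .....
.....
..#..
..###
###..
..#..
.###.
..##.
.##..
.#...
.##..
..##.

Derivation:
Drop 1: Z rot0 at col 1 lands with bottom-row=0; cleared 0 line(s) (total 0); column heights now [0 2 2 1 0], max=2
Drop 2: Z rot3 at col 1 lands with bottom-row=2; cleared 0 line(s) (total 0); column heights now [0 4 5 1 0], max=5
Drop 3: J rot2 at col 1 lands with bottom-row=4; cleared 0 line(s) (total 0); column heights now [0 6 6 6 0], max=6
Drop 4: J rot2 at col 0 lands with bottom-row=6; cleared 0 line(s) (total 0); column heights now [8 8 8 6 0], max=8
Drop 5: J rot0 at col 2 lands with bottom-row=8; cleared 0 line(s) (total 0); column heights now [8 8 10 9 9], max=10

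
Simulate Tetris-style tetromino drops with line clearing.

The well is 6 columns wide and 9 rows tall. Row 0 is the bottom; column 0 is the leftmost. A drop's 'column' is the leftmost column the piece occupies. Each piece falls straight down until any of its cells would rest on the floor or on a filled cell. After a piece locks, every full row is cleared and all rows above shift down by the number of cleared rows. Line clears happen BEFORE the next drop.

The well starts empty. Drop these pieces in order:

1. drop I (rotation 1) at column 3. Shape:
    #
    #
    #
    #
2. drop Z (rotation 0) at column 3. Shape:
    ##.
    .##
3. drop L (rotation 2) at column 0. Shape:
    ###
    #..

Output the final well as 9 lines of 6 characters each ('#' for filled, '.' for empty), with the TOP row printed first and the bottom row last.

Answer: ......
......
......
......
...##.
...###
...#..
####..
#..#..

Derivation:
Drop 1: I rot1 at col 3 lands with bottom-row=0; cleared 0 line(s) (total 0); column heights now [0 0 0 4 0 0], max=4
Drop 2: Z rot0 at col 3 lands with bottom-row=3; cleared 0 line(s) (total 0); column heights now [0 0 0 5 5 4], max=5
Drop 3: L rot2 at col 0 lands with bottom-row=0; cleared 0 line(s) (total 0); column heights now [2 2 2 5 5 4], max=5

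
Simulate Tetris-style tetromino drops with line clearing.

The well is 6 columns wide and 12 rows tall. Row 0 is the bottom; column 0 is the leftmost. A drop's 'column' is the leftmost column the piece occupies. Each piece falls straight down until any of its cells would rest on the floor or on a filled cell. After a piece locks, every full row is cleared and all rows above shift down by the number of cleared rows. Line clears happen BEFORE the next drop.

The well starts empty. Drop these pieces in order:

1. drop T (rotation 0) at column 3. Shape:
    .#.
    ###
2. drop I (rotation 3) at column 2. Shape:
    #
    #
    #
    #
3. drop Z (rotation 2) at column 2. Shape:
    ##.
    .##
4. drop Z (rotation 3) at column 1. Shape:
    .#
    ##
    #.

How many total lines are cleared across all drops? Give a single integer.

Drop 1: T rot0 at col 3 lands with bottom-row=0; cleared 0 line(s) (total 0); column heights now [0 0 0 1 2 1], max=2
Drop 2: I rot3 at col 2 lands with bottom-row=0; cleared 0 line(s) (total 0); column heights now [0 0 4 1 2 1], max=4
Drop 3: Z rot2 at col 2 lands with bottom-row=3; cleared 0 line(s) (total 0); column heights now [0 0 5 5 4 1], max=5
Drop 4: Z rot3 at col 1 lands with bottom-row=4; cleared 0 line(s) (total 0); column heights now [0 6 7 5 4 1], max=7

Answer: 0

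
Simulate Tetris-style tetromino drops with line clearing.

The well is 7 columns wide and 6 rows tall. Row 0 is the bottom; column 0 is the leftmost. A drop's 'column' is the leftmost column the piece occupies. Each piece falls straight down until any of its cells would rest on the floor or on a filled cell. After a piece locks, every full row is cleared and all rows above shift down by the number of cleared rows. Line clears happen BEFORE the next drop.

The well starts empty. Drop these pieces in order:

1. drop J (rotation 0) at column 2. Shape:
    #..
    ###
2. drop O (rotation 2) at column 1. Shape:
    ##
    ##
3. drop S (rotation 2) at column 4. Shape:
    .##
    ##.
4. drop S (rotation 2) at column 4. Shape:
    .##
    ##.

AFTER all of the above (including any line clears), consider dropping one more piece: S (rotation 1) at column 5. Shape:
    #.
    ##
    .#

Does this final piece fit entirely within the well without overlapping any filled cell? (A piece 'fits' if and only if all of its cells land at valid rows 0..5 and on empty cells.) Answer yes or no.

Drop 1: J rot0 at col 2 lands with bottom-row=0; cleared 0 line(s) (total 0); column heights now [0 0 2 1 1 0 0], max=2
Drop 2: O rot2 at col 1 lands with bottom-row=2; cleared 0 line(s) (total 0); column heights now [0 4 4 1 1 0 0], max=4
Drop 3: S rot2 at col 4 lands with bottom-row=1; cleared 0 line(s) (total 0); column heights now [0 4 4 1 2 3 3], max=4
Drop 4: S rot2 at col 4 lands with bottom-row=3; cleared 0 line(s) (total 0); column heights now [0 4 4 1 4 5 5], max=5
Test piece S rot1 at col 5 (width 2): heights before test = [0 4 4 1 4 5 5]; fits = False

Answer: no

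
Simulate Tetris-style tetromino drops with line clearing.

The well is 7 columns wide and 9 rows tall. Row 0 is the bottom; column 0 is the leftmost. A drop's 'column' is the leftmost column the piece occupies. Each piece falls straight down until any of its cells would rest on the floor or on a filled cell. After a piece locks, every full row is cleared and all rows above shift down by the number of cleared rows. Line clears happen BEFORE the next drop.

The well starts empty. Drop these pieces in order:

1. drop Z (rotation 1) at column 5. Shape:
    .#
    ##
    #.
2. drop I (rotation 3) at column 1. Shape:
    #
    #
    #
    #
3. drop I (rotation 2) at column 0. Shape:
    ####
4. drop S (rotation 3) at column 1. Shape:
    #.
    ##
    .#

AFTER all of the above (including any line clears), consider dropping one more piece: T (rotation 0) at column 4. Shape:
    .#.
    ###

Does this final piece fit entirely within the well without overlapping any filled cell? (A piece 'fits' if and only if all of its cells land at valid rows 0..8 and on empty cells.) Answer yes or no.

Answer: yes

Derivation:
Drop 1: Z rot1 at col 5 lands with bottom-row=0; cleared 0 line(s) (total 0); column heights now [0 0 0 0 0 2 3], max=3
Drop 2: I rot3 at col 1 lands with bottom-row=0; cleared 0 line(s) (total 0); column heights now [0 4 0 0 0 2 3], max=4
Drop 3: I rot2 at col 0 lands with bottom-row=4; cleared 0 line(s) (total 0); column heights now [5 5 5 5 0 2 3], max=5
Drop 4: S rot3 at col 1 lands with bottom-row=5; cleared 0 line(s) (total 0); column heights now [5 8 7 5 0 2 3], max=8
Test piece T rot0 at col 4 (width 3): heights before test = [5 8 7 5 0 2 3]; fits = True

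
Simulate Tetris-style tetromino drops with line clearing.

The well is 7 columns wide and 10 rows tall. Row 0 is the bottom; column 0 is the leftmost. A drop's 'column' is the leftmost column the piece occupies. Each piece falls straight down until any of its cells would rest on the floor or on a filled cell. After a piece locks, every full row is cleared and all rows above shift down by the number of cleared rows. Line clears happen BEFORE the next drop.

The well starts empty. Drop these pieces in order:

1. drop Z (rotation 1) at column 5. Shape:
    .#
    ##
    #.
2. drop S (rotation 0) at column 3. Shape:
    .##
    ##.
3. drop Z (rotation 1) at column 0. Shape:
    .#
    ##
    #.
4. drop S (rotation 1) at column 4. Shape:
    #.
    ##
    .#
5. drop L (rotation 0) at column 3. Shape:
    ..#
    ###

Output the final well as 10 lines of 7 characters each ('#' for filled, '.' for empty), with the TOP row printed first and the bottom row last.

Answer: .......
.......
.....#.
...###.
....#..
....##.
.....#.
.#..###
##.####
#....#.

Derivation:
Drop 1: Z rot1 at col 5 lands with bottom-row=0; cleared 0 line(s) (total 0); column heights now [0 0 0 0 0 2 3], max=3
Drop 2: S rot0 at col 3 lands with bottom-row=1; cleared 0 line(s) (total 0); column heights now [0 0 0 2 3 3 3], max=3
Drop 3: Z rot1 at col 0 lands with bottom-row=0; cleared 0 line(s) (total 0); column heights now [2 3 0 2 3 3 3], max=3
Drop 4: S rot1 at col 4 lands with bottom-row=3; cleared 0 line(s) (total 0); column heights now [2 3 0 2 6 5 3], max=6
Drop 5: L rot0 at col 3 lands with bottom-row=6; cleared 0 line(s) (total 0); column heights now [2 3 0 7 7 8 3], max=8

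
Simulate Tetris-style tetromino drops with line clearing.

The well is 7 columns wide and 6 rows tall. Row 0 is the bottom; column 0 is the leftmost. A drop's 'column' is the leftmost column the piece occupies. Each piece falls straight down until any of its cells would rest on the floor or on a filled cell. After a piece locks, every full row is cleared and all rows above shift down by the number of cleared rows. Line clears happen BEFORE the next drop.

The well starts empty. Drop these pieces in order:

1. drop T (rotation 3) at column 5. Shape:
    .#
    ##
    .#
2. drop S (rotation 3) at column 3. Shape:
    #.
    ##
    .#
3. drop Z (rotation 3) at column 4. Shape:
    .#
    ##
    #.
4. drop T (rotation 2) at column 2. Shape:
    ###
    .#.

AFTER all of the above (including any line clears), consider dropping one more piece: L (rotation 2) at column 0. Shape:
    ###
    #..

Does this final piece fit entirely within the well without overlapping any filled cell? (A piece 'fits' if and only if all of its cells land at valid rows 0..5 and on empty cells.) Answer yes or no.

Answer: yes

Derivation:
Drop 1: T rot3 at col 5 lands with bottom-row=0; cleared 0 line(s) (total 0); column heights now [0 0 0 0 0 2 3], max=3
Drop 2: S rot3 at col 3 lands with bottom-row=0; cleared 0 line(s) (total 0); column heights now [0 0 0 3 2 2 3], max=3
Drop 3: Z rot3 at col 4 lands with bottom-row=2; cleared 0 line(s) (total 0); column heights now [0 0 0 3 4 5 3], max=5
Drop 4: T rot2 at col 2 lands with bottom-row=3; cleared 0 line(s) (total 0); column heights now [0 0 5 5 5 5 3], max=5
Test piece L rot2 at col 0 (width 3): heights before test = [0 0 5 5 5 5 3]; fits = True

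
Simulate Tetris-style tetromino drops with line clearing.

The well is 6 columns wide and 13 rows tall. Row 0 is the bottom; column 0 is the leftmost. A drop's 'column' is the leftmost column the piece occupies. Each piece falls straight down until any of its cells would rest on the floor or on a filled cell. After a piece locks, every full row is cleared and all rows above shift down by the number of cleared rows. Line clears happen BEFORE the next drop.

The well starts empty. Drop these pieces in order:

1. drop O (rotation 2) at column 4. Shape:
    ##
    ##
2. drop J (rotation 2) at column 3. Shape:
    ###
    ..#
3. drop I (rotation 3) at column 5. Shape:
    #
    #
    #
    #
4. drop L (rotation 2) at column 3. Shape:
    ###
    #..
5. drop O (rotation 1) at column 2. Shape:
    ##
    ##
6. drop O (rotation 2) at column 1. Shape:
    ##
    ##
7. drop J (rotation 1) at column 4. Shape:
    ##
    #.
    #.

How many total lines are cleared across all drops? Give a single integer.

Drop 1: O rot2 at col 4 lands with bottom-row=0; cleared 0 line(s) (total 0); column heights now [0 0 0 0 2 2], max=2
Drop 2: J rot2 at col 3 lands with bottom-row=2; cleared 0 line(s) (total 0); column heights now [0 0 0 4 4 4], max=4
Drop 3: I rot3 at col 5 lands with bottom-row=4; cleared 0 line(s) (total 0); column heights now [0 0 0 4 4 8], max=8
Drop 4: L rot2 at col 3 lands with bottom-row=7; cleared 0 line(s) (total 0); column heights now [0 0 0 9 9 9], max=9
Drop 5: O rot1 at col 2 lands with bottom-row=9; cleared 0 line(s) (total 0); column heights now [0 0 11 11 9 9], max=11
Drop 6: O rot2 at col 1 lands with bottom-row=11; cleared 0 line(s) (total 0); column heights now [0 13 13 11 9 9], max=13
Drop 7: J rot1 at col 4 lands with bottom-row=9; cleared 0 line(s) (total 0); column heights now [0 13 13 11 12 12], max=13

Answer: 0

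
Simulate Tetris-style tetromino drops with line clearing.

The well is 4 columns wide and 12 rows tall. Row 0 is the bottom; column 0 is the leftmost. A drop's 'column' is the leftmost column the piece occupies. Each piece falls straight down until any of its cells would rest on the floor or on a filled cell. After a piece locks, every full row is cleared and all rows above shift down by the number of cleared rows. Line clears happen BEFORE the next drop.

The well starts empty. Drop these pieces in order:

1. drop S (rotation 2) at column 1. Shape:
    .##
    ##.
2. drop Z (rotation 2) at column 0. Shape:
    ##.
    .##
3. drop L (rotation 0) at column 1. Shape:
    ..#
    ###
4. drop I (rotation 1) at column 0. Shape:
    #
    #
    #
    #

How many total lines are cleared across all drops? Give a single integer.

Drop 1: S rot2 at col 1 lands with bottom-row=0; cleared 0 line(s) (total 0); column heights now [0 1 2 2], max=2
Drop 2: Z rot2 at col 0 lands with bottom-row=2; cleared 0 line(s) (total 0); column heights now [4 4 3 2], max=4
Drop 3: L rot0 at col 1 lands with bottom-row=4; cleared 0 line(s) (total 0); column heights now [4 5 5 6], max=6
Drop 4: I rot1 at col 0 lands with bottom-row=4; cleared 1 line(s) (total 1); column heights now [7 4 3 5], max=7

Answer: 1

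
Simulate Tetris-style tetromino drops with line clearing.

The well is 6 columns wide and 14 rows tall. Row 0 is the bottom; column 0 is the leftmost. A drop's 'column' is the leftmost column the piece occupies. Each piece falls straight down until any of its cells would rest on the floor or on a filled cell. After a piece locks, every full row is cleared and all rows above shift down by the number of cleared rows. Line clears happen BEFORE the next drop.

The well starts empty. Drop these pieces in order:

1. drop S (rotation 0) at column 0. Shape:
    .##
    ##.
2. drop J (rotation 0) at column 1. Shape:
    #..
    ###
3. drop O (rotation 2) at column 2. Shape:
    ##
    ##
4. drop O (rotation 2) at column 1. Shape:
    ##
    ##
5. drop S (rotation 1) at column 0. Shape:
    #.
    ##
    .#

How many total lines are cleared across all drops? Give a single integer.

Drop 1: S rot0 at col 0 lands with bottom-row=0; cleared 0 line(s) (total 0); column heights now [1 2 2 0 0 0], max=2
Drop 2: J rot0 at col 1 lands with bottom-row=2; cleared 0 line(s) (total 0); column heights now [1 4 3 3 0 0], max=4
Drop 3: O rot2 at col 2 lands with bottom-row=3; cleared 0 line(s) (total 0); column heights now [1 4 5 5 0 0], max=5
Drop 4: O rot2 at col 1 lands with bottom-row=5; cleared 0 line(s) (total 0); column heights now [1 7 7 5 0 0], max=7
Drop 5: S rot1 at col 0 lands with bottom-row=7; cleared 0 line(s) (total 0); column heights now [10 9 7 5 0 0], max=10

Answer: 0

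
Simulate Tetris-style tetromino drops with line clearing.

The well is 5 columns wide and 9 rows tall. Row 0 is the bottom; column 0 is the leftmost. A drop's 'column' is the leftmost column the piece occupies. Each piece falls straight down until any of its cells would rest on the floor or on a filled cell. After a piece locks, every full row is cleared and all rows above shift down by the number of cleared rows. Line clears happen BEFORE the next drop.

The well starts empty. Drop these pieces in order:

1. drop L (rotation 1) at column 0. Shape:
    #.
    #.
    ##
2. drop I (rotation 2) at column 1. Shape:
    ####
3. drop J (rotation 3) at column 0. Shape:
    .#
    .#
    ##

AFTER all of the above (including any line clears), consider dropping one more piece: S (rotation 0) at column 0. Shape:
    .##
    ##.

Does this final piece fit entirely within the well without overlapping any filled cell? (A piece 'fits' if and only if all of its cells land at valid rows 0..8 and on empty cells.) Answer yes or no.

Drop 1: L rot1 at col 0 lands with bottom-row=0; cleared 0 line(s) (total 0); column heights now [3 1 0 0 0], max=3
Drop 2: I rot2 at col 1 lands with bottom-row=1; cleared 1 line(s) (total 1); column heights now [2 1 0 0 0], max=2
Drop 3: J rot3 at col 0 lands with bottom-row=2; cleared 0 line(s) (total 1); column heights now [3 5 0 0 0], max=5
Test piece S rot0 at col 0 (width 3): heights before test = [3 5 0 0 0]; fits = True

Answer: yes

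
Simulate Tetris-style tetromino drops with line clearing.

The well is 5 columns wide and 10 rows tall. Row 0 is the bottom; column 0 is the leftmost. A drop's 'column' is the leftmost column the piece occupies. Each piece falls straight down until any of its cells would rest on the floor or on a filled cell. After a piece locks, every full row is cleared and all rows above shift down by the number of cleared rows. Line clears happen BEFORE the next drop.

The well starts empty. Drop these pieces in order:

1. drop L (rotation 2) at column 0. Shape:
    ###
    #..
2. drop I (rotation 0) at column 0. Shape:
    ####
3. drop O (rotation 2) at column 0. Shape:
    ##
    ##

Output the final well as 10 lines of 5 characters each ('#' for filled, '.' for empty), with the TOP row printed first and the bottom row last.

Drop 1: L rot2 at col 0 lands with bottom-row=0; cleared 0 line(s) (total 0); column heights now [2 2 2 0 0], max=2
Drop 2: I rot0 at col 0 lands with bottom-row=2; cleared 0 line(s) (total 0); column heights now [3 3 3 3 0], max=3
Drop 3: O rot2 at col 0 lands with bottom-row=3; cleared 0 line(s) (total 0); column heights now [5 5 3 3 0], max=5

Answer: .....
.....
.....
.....
.....
##...
##...
####.
###..
#....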